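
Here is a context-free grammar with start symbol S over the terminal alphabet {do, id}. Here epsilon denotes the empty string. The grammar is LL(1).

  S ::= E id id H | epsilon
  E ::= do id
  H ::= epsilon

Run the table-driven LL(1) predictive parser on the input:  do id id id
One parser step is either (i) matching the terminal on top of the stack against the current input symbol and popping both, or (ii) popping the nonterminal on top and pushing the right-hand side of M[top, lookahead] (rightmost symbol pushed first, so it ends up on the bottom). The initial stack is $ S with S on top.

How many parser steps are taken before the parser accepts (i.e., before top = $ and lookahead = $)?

7

step 1: stack=$ S  input=do id id id $  — expand S ::= E id id H
step 2: stack=$ H id id E  input=do id id id $  — expand E ::= do id
step 3: stack=$ H id id id do  input=do id id id $  — match do
step 4: stack=$ H id id id  input=id id id $  — match id
step 5: stack=$ H id id  input=id id $  — match id
step 6: stack=$ H id  input=id $  — match id
step 7: stack=$ H  input=$  — expand H ::= epsilon
Accept reached after 7 steps.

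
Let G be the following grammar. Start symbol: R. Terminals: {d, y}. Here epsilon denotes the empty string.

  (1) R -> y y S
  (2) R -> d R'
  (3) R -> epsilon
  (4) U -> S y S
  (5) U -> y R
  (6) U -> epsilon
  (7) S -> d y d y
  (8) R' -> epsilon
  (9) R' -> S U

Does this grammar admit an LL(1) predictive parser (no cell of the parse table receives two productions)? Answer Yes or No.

Yes

FIRST(R) = {epsilon, d, y}
FIRST(U) = {epsilon, d, y}
FIRST(S) = {d}
FIRST(R') = {epsilon, d}
FOLLOW(R) = {$}
FOLLOW(U) = {$}
FOLLOW(S) = {$, d, y}
FOLLOW(R') = {$}
Each cell of M receives at most one production.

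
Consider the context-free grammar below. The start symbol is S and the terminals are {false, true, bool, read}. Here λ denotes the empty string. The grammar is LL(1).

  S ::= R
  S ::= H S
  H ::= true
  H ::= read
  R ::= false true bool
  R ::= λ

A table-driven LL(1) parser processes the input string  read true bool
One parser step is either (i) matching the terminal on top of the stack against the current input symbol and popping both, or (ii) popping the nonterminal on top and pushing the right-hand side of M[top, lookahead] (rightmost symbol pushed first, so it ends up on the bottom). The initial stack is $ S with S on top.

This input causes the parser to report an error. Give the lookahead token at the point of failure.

bool

     Stack     Input             Action
  1  $ S       read true bool $  expand S ::= H S
  2  $ S H     read true bool $  expand H ::= read
  3  $ S read  read true bool $  match read
  4  $ S       true bool $       expand S ::= H S
  5  $ S H     true bool $       expand H ::= true
  6  $ S true  true bool $       match true
  7  $ S       bool $            error: M[S, bool] is empty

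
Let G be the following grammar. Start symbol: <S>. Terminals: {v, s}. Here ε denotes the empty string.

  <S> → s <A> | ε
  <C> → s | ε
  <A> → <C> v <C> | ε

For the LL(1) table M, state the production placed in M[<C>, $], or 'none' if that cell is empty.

<C> → ε

FIRST(<S>) = {ε, s}
FIRST(<C>) = {ε, s}
FIRST(<A>) = {ε, s, v}  (via <C> v <C>)
FOLLOW(<S>) includes $ since <S> is the start symbol.
FOLLOW(<A>): in <S>→s <A>, the suffix after <A> is empty, so FOLLOW(<A>) ⊇ FOLLOW(<S>) = {$}. Thus FOLLOW(<A>) = {$}.
FOLLOW(<C>): in <A>→<C> v <C> (occurrence 1), <C> is followed by v <C> with FIRST {v}; in <A>→<C> v <C> (occurrence 2), the suffix after <C> is empty, so FOLLOW(<C>) ⊇ FOLLOW(<A>) = {$}. Thus FOLLOW(<C>) = {$, v}.
For <C> → s: FIRST(s) = {s}, so it goes in M[<C>, t] for t ∈ {s}.
For <C> → ε: FIRST(ε) = {ε}, so it goes in M[<C>, t] for t ∈ {}; since ε ∈ FIRST, also for every t ∈ FOLLOW(<C>) = {$, v}.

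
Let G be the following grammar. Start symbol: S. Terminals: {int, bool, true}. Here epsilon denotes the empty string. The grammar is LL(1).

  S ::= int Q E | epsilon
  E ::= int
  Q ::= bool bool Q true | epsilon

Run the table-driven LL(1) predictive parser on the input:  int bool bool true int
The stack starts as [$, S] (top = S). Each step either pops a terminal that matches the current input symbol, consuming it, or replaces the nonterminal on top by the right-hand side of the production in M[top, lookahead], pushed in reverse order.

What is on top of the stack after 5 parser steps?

step 1: stack=$ S  input=int bool bool true int $  — expand S ::= int Q E
step 2: stack=$ E Q int  input=int bool bool true int $  — match int
step 3: stack=$ E Q  input=bool bool true int $  — expand Q ::= bool bool Q true
step 4: stack=$ E true Q bool bool  input=bool bool true int $  — match bool
step 5: stack=$ E true Q bool  input=bool true int $  — match bool
Stack after step 5: $ E true Q (top = Q).

Q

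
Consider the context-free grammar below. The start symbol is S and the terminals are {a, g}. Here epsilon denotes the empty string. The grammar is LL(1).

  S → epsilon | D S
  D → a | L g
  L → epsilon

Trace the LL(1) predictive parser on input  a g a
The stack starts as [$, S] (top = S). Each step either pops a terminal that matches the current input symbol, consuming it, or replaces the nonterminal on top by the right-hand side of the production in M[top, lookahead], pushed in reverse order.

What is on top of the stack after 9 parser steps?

     Stack    Input    Action
  1  $ S      a g a $  expand S → D S
  2  $ S D    a g a $  expand D → a
  3  $ S a    a g a $  match a
  4  $ S      g a $    expand S → D S
  5  $ S D    g a $    expand D → L g
  6  $ S g L  g a $    expand L → epsilon
  7  $ S g    g a $    match g
  8  $ S      a $      expand S → D S
  9  $ S D    a $      expand D → a
Stack after step 9: $ S a (top = a).

a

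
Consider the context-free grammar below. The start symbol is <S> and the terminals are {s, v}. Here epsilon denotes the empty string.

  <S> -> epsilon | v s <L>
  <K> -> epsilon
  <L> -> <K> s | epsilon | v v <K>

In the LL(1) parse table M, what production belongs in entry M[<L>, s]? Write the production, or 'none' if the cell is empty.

FIRST(<S>) = {epsilon, v}
FIRST(<K>) = {epsilon}
FIRST(<L>) = {epsilon, s, v}  (via <K> s)
FOLLOW(<S>) includes $ since <S> is the start symbol.
FOLLOW(<S>): <S> appears on no right-hand side. Thus FOLLOW(<S>) = {$}.
FOLLOW(<L>): in <S>->v s <L>, the suffix after <L> is empty, so FOLLOW(<L>) ⊇ FOLLOW(<S>) = {$}. Thus FOLLOW(<L>) = {$}.
For <L> -> <K> s: FIRST(<K> s) = {s}, so it goes in M[<L>, t] for t ∈ {s}.
For <L> -> epsilon: FIRST(epsilon) = {epsilon}, so it goes in M[<L>, t] for t ∈ {}; since epsilon ∈ FIRST, also for every t ∈ FOLLOW(<L>) = {$}.
For <L> -> v v <K>: FIRST(v v <K>) = {v}, so it goes in M[<L>, t] for t ∈ {v}.

<L> -> <K> s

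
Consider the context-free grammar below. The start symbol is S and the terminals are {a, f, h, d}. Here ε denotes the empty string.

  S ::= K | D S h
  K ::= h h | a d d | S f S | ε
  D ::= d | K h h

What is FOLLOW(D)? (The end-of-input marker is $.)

FIRST(S): from S::=K we get {ε, a, d, f, h}; from S::=D S h we get {a, d, f, h}. So FIRST(S) = {ε, a, d, f, h}.
FIRST(K): from K::=h h we get {h}; from K::=a d d we get {a}; from K::=S f S we get {a, d, f, h}; from K::=ε we get {ε}. So FIRST(K) = {ε, a, d, f, h}.
FIRST(D): from D::=d we get {d}; from D::=K h h we get {a, d, f, h}. So FIRST(D) = {a, d, f, h}.
FOLLOW(S) includes $ since S is the start symbol.
FOLLOW(D): in S::=D S h, D is followed by S h with FIRST {a, d, f, h}. Thus FOLLOW(D) = {a, d, f, h}.
FOLLOW(S): in S::=D S h, S is followed by h with FIRST {h}; in K::=S f S (occurrence 1), S is followed by f S with FIRST {f}; in K::=S f S (occurrence 2), the suffix after S is empty, so FOLLOW(S) ⊇ FOLLOW(K) = {$, f, h}. Thus FOLLOW(S) = {$, f, h}.
FOLLOW(K): in S::=K, the suffix after K is empty, so FOLLOW(K) ⊇ FOLLOW(S) = {$, f, h}; in D::=K h h, K is followed by h h with FIRST {h}. Thus FOLLOW(K) = {$, f, h}.

{a, d, f, h}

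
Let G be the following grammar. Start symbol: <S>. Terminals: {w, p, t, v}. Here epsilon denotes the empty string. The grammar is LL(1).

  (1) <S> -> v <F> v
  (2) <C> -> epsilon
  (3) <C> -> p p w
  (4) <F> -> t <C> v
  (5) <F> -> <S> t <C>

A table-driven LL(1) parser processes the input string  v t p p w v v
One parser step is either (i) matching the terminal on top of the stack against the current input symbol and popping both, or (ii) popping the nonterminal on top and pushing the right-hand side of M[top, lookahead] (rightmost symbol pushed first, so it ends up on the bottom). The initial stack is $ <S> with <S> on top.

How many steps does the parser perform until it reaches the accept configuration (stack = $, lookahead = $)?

10

step 1: stack=$ <S>  input=v t p p w v v $  — expand <S> -> v <F> v
step 2: stack=$ v <F> v  input=v t p p w v v $  — match v
step 3: stack=$ v <F>  input=t p p w v v $  — expand <F> -> t <C> v
step 4: stack=$ v v <C> t  input=t p p w v v $  — match t
step 5: stack=$ v v <C>  input=p p w v v $  — expand <C> -> p p w
step 6: stack=$ v v w p p  input=p p w v v $  — match p
step 7: stack=$ v v w p  input=p w v v $  — match p
step 8: stack=$ v v w  input=w v v $  — match w
step 9: stack=$ v v  input=v v $  — match v
step 10: stack=$ v  input=v $  — match v
Accept reached after 10 steps.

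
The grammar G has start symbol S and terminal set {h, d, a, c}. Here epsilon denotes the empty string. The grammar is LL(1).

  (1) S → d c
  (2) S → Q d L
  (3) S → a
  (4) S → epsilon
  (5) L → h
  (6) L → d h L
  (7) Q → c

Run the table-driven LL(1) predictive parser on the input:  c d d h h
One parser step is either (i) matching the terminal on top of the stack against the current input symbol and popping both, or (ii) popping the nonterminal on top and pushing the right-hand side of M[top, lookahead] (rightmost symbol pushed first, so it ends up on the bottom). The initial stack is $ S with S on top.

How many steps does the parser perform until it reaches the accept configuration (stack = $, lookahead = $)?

9

step 1: stack=$ S  input=c d d h h $  — expand S → Q d L
step 2: stack=$ L d Q  input=c d d h h $  — expand Q → c
step 3: stack=$ L d c  input=c d d h h $  — match c
step 4: stack=$ L d  input=d d h h $  — match d
step 5: stack=$ L  input=d h h $  — expand L → d h L
step 6: stack=$ L h d  input=d h h $  — match d
step 7: stack=$ L h  input=h h $  — match h
step 8: stack=$ L  input=h $  — expand L → h
step 9: stack=$ h  input=h $  — match h
Accept reached after 9 steps.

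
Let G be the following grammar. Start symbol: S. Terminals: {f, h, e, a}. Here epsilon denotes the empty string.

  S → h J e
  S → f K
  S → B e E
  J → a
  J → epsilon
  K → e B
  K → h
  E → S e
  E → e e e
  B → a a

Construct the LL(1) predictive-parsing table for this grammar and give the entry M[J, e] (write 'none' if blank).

FIRST(J) = {epsilon, a}
FIRST(K) = {e, h}
FIRST(B) = {a}
FIRST(S) = {a, f, h}  (via B e E)
FIRST(E) = {a, e, f, h}  (via S e)
FOLLOW(S) includes $ since S is the start symbol.
FOLLOW(J): in S→h J e, J is followed by e with FIRST {e}. Thus FOLLOW(J) = {e}.
For J → a: FIRST(a) = {a}, so it goes in M[J, t] for t ∈ {a}.
For J → epsilon: FIRST(epsilon) = {epsilon}, so it goes in M[J, t] for t ∈ {}; since epsilon ∈ FIRST, also for every t ∈ FOLLOW(J) = {e}.

J → epsilon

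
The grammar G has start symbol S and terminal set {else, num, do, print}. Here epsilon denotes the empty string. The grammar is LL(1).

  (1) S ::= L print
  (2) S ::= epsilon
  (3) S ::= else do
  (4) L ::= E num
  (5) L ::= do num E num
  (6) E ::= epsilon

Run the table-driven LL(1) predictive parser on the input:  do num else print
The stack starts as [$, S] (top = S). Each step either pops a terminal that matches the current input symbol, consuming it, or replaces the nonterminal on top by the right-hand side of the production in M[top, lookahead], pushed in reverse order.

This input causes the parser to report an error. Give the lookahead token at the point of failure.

     Stack                 Input                Action
  1  $ S                   do num else print $  expand S ::= L print
  2  $ print L             do num else print $  expand L ::= do num E num
  3  $ print num E num do  do num else print $  match do
  4  $ print num E num     num else print $     match num
  5  $ print num E         else print $         error: M[E, else] is empty

else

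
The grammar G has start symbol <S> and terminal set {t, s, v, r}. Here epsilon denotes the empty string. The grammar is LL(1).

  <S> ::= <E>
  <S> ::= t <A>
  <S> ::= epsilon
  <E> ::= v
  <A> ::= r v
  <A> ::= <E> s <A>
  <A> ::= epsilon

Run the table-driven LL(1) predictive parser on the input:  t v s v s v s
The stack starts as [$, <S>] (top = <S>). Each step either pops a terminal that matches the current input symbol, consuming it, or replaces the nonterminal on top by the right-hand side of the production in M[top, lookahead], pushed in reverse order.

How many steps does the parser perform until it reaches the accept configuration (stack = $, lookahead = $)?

      Stack        Input            Action
   1  $ <S>        t v s v s v s $  expand <S> ::= t <A>
   2  $ <A> t      t v s v s v s $  match t
   3  $ <A>        v s v s v s $    expand <A> ::= <E> s <A>
   4  $ <A> s <E>  v s v s v s $    expand <E> ::= v
   5  $ <A> s v    v s v s v s $    match v
   6  $ <A> s      s v s v s $      match s
   7  $ <A>        v s v s $        expand <A> ::= <E> s <A>
   8  $ <A> s <E>  v s v s $        expand <E> ::= v
   9  $ <A> s v    v s v s $        match v
  10  $ <A> s      s v s $          match s
  11  $ <A>        v s $            expand <A> ::= <E> s <A>
  12  $ <A> s <E>  v s $            expand <E> ::= v
  13  $ <A> s v    v s $            match v
  14  $ <A> s      s $              match s
  15  $ <A>        $                expand <A> ::= epsilon
Accept reached after 15 steps.

15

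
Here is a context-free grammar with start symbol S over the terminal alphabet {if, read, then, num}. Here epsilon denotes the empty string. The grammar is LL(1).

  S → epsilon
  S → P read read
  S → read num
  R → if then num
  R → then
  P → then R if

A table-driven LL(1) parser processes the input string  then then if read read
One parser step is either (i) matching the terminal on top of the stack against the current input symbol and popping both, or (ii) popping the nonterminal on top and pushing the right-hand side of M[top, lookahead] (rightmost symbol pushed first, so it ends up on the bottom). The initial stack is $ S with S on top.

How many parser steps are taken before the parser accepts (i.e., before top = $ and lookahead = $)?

     Stack                  Input                     Action
  1  $ S                    then then if read read $  expand S → P read read
  2  $ read read P          then then if read read $  expand P → then R if
  3  $ read read if R then  then then if read read $  match then
  4  $ read read if R       then if read read $       expand R → then
  5  $ read read if then    then if read read $       match then
  6  $ read read if         if read read $            match if
  7  $ read read            read read $               match read
  8  $ read                 read $                    match read
Accept reached after 8 steps.

8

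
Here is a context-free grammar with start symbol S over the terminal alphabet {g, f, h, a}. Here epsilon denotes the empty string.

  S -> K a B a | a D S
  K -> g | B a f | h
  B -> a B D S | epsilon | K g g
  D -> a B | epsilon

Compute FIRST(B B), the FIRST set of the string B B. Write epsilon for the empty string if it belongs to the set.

{epsilon, a, g, h}

FIRST(D): from D->a B we get {a}; from D->epsilon we get {epsilon}. So FIRST(D) = {epsilon, a}.
FIRST(S): from S->K a B a we get {a, g, h}; from S->a D S we get {a}. So FIRST(S) = {a, g, h}.
FIRST(K): from K->g we get {g}; from K->B a f we get {a, g, h}; from K->h we get {h}. So FIRST(K) = {a, g, h}.
FIRST(B): from B->a B D S we get {a}; from B->epsilon we get {epsilon}; from B->K g g we get {a, g, h}. So FIRST(B) = {epsilon, a, g, h}.
FIRST(B B): take FIRST of each symbol in turn, carrying on past any symbol whose FIRST contains epsilon; result {epsilon, a, g, h}.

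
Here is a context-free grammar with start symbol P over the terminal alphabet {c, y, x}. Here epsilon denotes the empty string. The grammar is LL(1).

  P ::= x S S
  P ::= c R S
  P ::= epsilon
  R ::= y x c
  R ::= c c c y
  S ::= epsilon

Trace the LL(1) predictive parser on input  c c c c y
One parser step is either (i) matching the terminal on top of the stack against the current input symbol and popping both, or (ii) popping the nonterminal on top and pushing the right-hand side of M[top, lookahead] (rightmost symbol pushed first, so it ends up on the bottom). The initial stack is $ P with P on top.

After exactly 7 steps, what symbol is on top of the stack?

S

     Stack        Input        Action
  1  $ P          c c c c y $  expand P ::= c R S
  2  $ S R c      c c c c y $  match c
  3  $ S R        c c c y $    expand R ::= c c c y
  4  $ S y c c c  c c c y $    match c
  5  $ S y c c    c c y $      match c
  6  $ S y c      c y $        match c
  7  $ S y        y $          match y
Stack after step 7: $ S (top = S).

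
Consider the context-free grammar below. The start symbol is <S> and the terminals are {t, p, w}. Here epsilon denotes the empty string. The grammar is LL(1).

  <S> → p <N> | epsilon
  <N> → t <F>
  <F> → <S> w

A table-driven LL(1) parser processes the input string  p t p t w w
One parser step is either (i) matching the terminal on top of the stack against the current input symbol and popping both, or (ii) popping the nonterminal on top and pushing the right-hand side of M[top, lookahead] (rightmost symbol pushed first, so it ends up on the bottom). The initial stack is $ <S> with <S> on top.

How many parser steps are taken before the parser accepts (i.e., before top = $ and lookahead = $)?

13

step 1: stack=$ <S>  input=p t p t w w $  — expand <S> → p <N>
step 2: stack=$ <N> p  input=p t p t w w $  — match p
step 3: stack=$ <N>  input=t p t w w $  — expand <N> → t <F>
step 4: stack=$ <F> t  input=t p t w w $  — match t
step 5: stack=$ <F>  input=p t w w $  — expand <F> → <S> w
step 6: stack=$ w <S>  input=p t w w $  — expand <S> → p <N>
step 7: stack=$ w <N> p  input=p t w w $  — match p
step 8: stack=$ w <N>  input=t w w $  — expand <N> → t <F>
step 9: stack=$ w <F> t  input=t w w $  — match t
step 10: stack=$ w <F>  input=w w $  — expand <F> → <S> w
step 11: stack=$ w w <S>  input=w w $  — expand <S> → epsilon
step 12: stack=$ w w  input=w w $  — match w
step 13: stack=$ w  input=w $  — match w
Accept reached after 13 steps.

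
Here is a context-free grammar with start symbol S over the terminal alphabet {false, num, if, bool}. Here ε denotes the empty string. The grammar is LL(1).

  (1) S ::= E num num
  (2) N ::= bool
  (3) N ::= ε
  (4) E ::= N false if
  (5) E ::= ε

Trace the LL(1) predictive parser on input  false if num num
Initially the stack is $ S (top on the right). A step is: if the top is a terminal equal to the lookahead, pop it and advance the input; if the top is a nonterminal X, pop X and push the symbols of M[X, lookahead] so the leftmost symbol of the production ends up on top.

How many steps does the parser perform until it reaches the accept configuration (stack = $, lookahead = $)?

7

     Stack                 Input               Action
  1  $ S                   false if num num $  expand S ::= E num num
  2  $ num num E           false if num num $  expand E ::= N false if
  3  $ num num if false N  false if num num $  expand N ::= ε
  4  $ num num if false    false if num num $  match false
  5  $ num num if          if num num $        match if
  6  $ num num             num num $           match num
  7  $ num                 num $               match num
Accept reached after 7 steps.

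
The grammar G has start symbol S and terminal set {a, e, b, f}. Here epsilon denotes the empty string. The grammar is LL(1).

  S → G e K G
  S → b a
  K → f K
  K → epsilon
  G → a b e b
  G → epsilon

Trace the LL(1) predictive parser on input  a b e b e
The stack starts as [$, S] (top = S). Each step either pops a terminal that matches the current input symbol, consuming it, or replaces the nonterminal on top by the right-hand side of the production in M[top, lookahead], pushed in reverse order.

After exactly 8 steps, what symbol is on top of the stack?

step 1: stack=$ S  input=a b e b e $  — expand S → G e K G
step 2: stack=$ G K e G  input=a b e b e $  — expand G → a b e b
step 3: stack=$ G K e b e b a  input=a b e b e $  — match a
step 4: stack=$ G K e b e b  input=b e b e $  — match b
step 5: stack=$ G K e b e  input=e b e $  — match e
step 6: stack=$ G K e b  input=b e $  — match b
step 7: stack=$ G K e  input=e $  — match e
step 8: stack=$ G K  input=$  — expand K → epsilon
Stack after step 8: $ G (top = G).

G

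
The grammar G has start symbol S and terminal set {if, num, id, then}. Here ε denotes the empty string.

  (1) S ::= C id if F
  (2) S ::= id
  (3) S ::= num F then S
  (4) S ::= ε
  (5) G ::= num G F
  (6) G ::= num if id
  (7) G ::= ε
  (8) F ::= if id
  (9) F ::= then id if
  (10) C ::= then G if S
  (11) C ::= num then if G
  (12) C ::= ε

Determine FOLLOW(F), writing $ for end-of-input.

FIRST(G) = {ε, num}
FIRST(F) = {if, then}
FIRST(C) = {ε, num, then}
FIRST(S) = {ε, id, num, then}  (via C id if F)
FOLLOW(S) includes $ since S is the start symbol.
FOLLOW(C): in S::=C id if F, C is followed by id if F with FIRST {id}. Thus FOLLOW(C) = {id}.
FOLLOW(S): in S::=num F then S, the suffix after S is empty (adds nothing new); in C::=then G if S, the suffix after S is empty, so FOLLOW(S) ⊇ FOLLOW(C) = {id}. Thus FOLLOW(S) = {$, id}.
FOLLOW(G): in G::=num G F, G is followed by F with FIRST {if, then}; in C::=then G if S, G is followed by if S with FIRST {if}; in C::=num then if G, the suffix after G is empty, so FOLLOW(G) ⊇ FOLLOW(C) = {id}. Thus FOLLOW(G) = {id, if, then}.
FOLLOW(F): in S::=C id if F, the suffix after F is empty, so FOLLOW(F) ⊇ FOLLOW(S) = {$, id}; in S::=num F then S, F is followed by then S with FIRST {then}; in G::=num G F, the suffix after F is empty, so FOLLOW(F) ⊇ FOLLOW(G) = {id, if, then}. Thus FOLLOW(F) = {$, id, if, then}.

{$, id, if, then}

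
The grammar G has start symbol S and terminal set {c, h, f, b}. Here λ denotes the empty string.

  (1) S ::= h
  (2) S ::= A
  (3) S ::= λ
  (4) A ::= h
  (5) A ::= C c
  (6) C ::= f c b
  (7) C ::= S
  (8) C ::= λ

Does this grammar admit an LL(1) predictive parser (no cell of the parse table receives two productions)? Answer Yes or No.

FIRST(S) = {λ, c, f, h}
FIRST(A) = {c, f, h}
FIRST(C) = {λ, c, f, h}
FOLLOW(S) = {$, c}
FOLLOW(A) = {$, c}
FOLLOW(C) = {c}
Cell M[A, h] receives both A ::= h and A ::= C c — the grammar is not LL(1).

No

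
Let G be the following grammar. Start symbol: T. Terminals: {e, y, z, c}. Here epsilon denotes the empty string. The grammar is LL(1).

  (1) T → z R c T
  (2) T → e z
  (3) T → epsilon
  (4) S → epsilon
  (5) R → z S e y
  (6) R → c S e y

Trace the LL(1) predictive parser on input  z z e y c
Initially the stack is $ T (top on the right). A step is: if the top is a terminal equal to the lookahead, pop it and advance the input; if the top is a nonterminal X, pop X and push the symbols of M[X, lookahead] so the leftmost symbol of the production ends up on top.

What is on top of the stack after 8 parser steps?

     Stack          Input        Action
  1  $ T            z z e y c $  expand T → z R c T
  2  $ T c R z      z z e y c $  match z
  3  $ T c R        z e y c $    expand R → z S e y
  4  $ T c y e S z  z e y c $    match z
  5  $ T c y e S    e y c $      expand S → epsilon
  6  $ T c y e      e y c $      match e
  7  $ T c y        y c $        match y
  8  $ T c          c $          match c
Stack after step 8: $ T (top = T).

T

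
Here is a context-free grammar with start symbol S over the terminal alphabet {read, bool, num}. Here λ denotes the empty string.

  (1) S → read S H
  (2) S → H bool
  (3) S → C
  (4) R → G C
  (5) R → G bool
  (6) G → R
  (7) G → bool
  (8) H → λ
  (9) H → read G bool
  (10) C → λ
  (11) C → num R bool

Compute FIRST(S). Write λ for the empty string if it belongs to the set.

FIRST(H) = {λ, read}
FIRST(C) = {λ, num}
FIRST(S) = {λ, bool, num, read}  (via H bool, C)
FIRST(R) = {bool}  (via G C, G bool)
FIRST(G) = {bool}  (via R)

{λ, bool, num, read}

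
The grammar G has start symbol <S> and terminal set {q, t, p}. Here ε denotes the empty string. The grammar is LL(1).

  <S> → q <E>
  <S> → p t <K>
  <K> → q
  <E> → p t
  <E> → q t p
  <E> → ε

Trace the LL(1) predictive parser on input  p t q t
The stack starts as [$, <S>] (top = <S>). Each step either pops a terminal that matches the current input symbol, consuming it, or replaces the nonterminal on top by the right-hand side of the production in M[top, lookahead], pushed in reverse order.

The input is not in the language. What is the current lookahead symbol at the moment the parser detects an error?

step 1: stack=$ <S>  input=p t q t $  — expand <S> → p t <K>
step 2: stack=$ <K> t p  input=p t q t $  — match p
step 3: stack=$ <K> t  input=t q t $  — match t
step 4: stack=$ <K>  input=q t $  — expand <K> → q
step 5: stack=$ q  input=q t $  — match q
step 6: stack=$  input=t $  — error: stack empty but input remains

t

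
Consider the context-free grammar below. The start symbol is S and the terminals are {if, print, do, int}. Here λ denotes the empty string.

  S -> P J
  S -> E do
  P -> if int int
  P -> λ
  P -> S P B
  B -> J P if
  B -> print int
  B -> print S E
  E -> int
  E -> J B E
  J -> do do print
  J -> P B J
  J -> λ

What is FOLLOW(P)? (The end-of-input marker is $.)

FIRST(S) = {λ, do, if, int, print}  (via P J, E do)
FIRST(P) = {λ, do, if, int, print}  (via S P B)
FIRST(B) = {do, if, int, print}  (via J P if)
FIRST(J) = {λ, do, if, int, print}  (via P B J)
FIRST(E) = {do, if, int, print}  (via J B E)
FOLLOW(S) includes $ since S is the start symbol.
FOLLOW(S): in P->S P B, S is followed by P B with FIRST {do, if, int, print}; in B->print S E, S is followed by E with FIRST {do, if, int, print}. Thus FOLLOW(S) = {$, do, if, int, print}.
FOLLOW(P): in S->P J, P is followed by J with FIRST {λ, do, if, int, print}; in S->P J, the suffix after P is nullable, so FOLLOW(P) ⊇ FOLLOW(S) = {$, do, if, int, print}; in P->S P B, P is followed by B with FIRST {do, if, int, print}; in B->J P if, P is followed by if with FIRST {if}; in J->P B J, P is followed by B J with FIRST {do, if, int, print}. Thus FOLLOW(P) = {$, do, if, int, print}.
FOLLOW(J): in S->P J, the suffix after J is empty, so FOLLOW(J) ⊇ FOLLOW(S) = {$, do, if, int, print}; in B->J P if, J is followed by P if with FIRST {do, if, int, print}; in E->J B E, J is followed by B E with FIRST {do, if, int, print}; in J->P B J, the suffix after J is empty (adds nothing new). Thus FOLLOW(J) = {$, do, if, int, print}.
FOLLOW(B): in P->S P B, the suffix after B is empty, so FOLLOW(B) ⊇ FOLLOW(P) = {$, do, if, int, print}; in E->J B E, B is followed by E with FIRST {do, if, int, print}; in J->P B J, B is followed by J with FIRST {λ, do, if, int, print}; in J->P B J, the suffix after B is nullable, so FOLLOW(B) ⊇ FOLLOW(J) = {$, do, if, int, print}. Thus FOLLOW(B) = {$, do, if, int, print}.
FOLLOW(E): in S->E do, E is followed by do with FIRST {do}; in B->print S E, the suffix after E is empty, so FOLLOW(E) ⊇ FOLLOW(B) = {$, do, if, int, print}; in E->J B E, the suffix after E is empty (adds nothing new). Thus FOLLOW(E) = {$, do, if, int, print}.

{$, do, if, int, print}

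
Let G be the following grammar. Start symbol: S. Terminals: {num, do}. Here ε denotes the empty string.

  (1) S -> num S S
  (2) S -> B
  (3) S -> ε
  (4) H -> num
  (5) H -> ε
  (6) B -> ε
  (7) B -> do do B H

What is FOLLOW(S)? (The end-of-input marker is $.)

FIRST(H): from H->num we get {num}; from H->ε we get {ε}. So FIRST(H) = {ε, num}.
FIRST(B): from B->ε we get {ε}; from B->do do B H we get {do}. So FIRST(B) = {ε, do}.
FIRST(S): from S->num S S we get {num}; from S->B we get {ε, do}; from S->ε we get {ε}. So FIRST(S) = {ε, do, num}.
FOLLOW(S) includes $ since S is the start symbol.
FOLLOW(S): in S->num S S (occurrence 1), S is followed by S with FIRST {ε, do, num}; in S->num S S (occurrence 1), the suffix after S is nullable (adds nothing new); in S->num S S (occurrence 2), the suffix after S is empty (adds nothing new). Thus FOLLOW(S) = {$, do, num}.
FOLLOW(B): in S->B, the suffix after B is empty, so FOLLOW(B) ⊇ FOLLOW(S) = {$, do, num}; in B->do do B H, B is followed by H with FIRST {ε, num}; in B->do do B H, the suffix after B is nullable (adds nothing new). Thus FOLLOW(B) = {$, do, num}.
FOLLOW(H): in B->do do B H, the suffix after H is empty, so FOLLOW(H) ⊇ FOLLOW(B) = {$, do, num}. Thus FOLLOW(H) = {$, do, num}.

{$, do, num}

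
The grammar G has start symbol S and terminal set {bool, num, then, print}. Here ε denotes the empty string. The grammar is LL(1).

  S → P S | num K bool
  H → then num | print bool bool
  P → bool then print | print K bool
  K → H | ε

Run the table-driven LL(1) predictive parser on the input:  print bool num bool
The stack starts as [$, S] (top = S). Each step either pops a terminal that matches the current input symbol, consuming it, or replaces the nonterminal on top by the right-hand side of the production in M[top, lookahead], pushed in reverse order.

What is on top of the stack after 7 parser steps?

     Stack             Input                  Action
  1  $ S               print bool num bool $  expand S → P S
  2  $ S P             print bool num bool $  expand P → print K bool
  3  $ S bool K print  print bool num bool $  match print
  4  $ S bool K        bool num bool $        expand K → ε
  5  $ S bool          bool num bool $        match bool
  6  $ S               num bool $             expand S → num K bool
  7  $ bool K num      num bool $             match num
Stack after step 7: $ bool K (top = K).

K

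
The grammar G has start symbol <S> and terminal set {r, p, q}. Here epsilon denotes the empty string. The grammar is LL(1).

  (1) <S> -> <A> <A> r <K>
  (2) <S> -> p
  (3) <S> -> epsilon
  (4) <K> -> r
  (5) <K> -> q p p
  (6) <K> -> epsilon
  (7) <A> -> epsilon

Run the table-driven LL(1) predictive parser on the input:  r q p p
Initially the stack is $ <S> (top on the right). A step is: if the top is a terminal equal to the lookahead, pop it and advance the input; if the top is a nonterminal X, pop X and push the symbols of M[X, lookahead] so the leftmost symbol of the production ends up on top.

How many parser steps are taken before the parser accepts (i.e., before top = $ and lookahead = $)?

step 1: stack=$ <S>  input=r q p p $  — expand <S> -> <A> <A> r <K>
step 2: stack=$ <K> r <A> <A>  input=r q p p $  — expand <A> -> epsilon
step 3: stack=$ <K> r <A>  input=r q p p $  — expand <A> -> epsilon
step 4: stack=$ <K> r  input=r q p p $  — match r
step 5: stack=$ <K>  input=q p p $  — expand <K> -> q p p
step 6: stack=$ p p q  input=q p p $  — match q
step 7: stack=$ p p  input=p p $  — match p
step 8: stack=$ p  input=p $  — match p
Accept reached after 8 steps.

8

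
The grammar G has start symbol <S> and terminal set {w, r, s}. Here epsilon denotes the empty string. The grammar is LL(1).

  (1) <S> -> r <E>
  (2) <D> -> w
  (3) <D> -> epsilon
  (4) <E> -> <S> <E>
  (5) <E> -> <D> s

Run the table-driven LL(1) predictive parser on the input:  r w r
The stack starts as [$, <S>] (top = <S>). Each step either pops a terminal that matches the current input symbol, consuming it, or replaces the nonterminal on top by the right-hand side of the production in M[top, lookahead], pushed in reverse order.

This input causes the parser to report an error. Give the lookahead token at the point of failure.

step 1: stack=$ <S>  input=r w r $  — expand <S> -> r <E>
step 2: stack=$ <E> r  input=r w r $  — match r
step 3: stack=$ <E>  input=w r $  — expand <E> -> <D> s
step 4: stack=$ s <D>  input=w r $  — expand <D> -> w
step 5: stack=$ s w  input=w r $  — match w
step 6: stack=$ s  input=r $  — error: top is terminal s but lookahead is r

r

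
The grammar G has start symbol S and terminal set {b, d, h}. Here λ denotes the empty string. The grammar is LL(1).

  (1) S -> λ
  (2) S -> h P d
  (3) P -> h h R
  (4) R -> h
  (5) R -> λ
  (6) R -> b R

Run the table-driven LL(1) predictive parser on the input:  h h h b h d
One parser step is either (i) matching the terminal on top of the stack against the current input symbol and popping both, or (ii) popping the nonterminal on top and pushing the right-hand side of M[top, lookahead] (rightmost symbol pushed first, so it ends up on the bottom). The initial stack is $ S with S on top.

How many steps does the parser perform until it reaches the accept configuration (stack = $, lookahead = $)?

step 1: stack=$ S  input=h h h b h d $  — expand S -> h P d
step 2: stack=$ d P h  input=h h h b h d $  — match h
step 3: stack=$ d P  input=h h b h d $  — expand P -> h h R
step 4: stack=$ d R h h  input=h h b h d $  — match h
step 5: stack=$ d R h  input=h b h d $  — match h
step 6: stack=$ d R  input=b h d $  — expand R -> b R
step 7: stack=$ d R b  input=b h d $  — match b
step 8: stack=$ d R  input=h d $  — expand R -> h
step 9: stack=$ d h  input=h d $  — match h
step 10: stack=$ d  input=d $  — match d
Accept reached after 10 steps.

10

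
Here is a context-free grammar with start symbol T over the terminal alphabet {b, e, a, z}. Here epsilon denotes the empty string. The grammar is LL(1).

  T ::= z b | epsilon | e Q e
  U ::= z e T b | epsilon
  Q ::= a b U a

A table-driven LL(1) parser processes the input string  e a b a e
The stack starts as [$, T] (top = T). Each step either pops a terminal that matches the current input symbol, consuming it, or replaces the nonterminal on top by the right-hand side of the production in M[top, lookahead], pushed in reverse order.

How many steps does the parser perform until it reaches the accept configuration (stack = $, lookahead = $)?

step 1: stack=$ T  input=e a b a e $  — expand T ::= e Q e
step 2: stack=$ e Q e  input=e a b a e $  — match e
step 3: stack=$ e Q  input=a b a e $  — expand Q ::= a b U a
step 4: stack=$ e a U b a  input=a b a e $  — match a
step 5: stack=$ e a U b  input=b a e $  — match b
step 6: stack=$ e a U  input=a e $  — expand U ::= epsilon
step 7: stack=$ e a  input=a e $  — match a
step 8: stack=$ e  input=e $  — match e
Accept reached after 8 steps.

8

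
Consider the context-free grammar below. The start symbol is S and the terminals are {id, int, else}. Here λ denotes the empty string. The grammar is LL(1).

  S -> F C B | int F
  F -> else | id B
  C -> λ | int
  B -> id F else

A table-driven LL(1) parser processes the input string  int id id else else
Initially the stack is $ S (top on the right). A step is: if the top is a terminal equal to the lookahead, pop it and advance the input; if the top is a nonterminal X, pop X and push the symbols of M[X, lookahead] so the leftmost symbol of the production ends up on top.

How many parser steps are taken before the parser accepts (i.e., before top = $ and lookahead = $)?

9

     Stack        Input                  Action
  1  $ S          int id id else else $  expand S -> int F
  2  $ F int      int id id else else $  match int
  3  $ F          id id else else $      expand F -> id B
  4  $ B id       id id else else $      match id
  5  $ B          id else else $         expand B -> id F else
  6  $ else F id  id else else $         match id
  7  $ else F     else else $            expand F -> else
  8  $ else else  else else $            match else
  9  $ else       else $                 match else
Accept reached after 9 steps.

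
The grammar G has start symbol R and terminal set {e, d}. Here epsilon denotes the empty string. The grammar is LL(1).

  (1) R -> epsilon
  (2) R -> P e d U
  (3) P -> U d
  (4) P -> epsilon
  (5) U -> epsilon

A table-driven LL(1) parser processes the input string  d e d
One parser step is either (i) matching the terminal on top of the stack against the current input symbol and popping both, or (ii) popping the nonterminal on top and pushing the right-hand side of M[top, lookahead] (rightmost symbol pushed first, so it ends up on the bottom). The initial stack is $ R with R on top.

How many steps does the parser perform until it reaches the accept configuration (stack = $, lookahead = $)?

     Stack        Input    Action
  1  $ R          d e d $  expand R -> P e d U
  2  $ U d e P    d e d $  expand P -> U d
  3  $ U d e d U  d e d $  expand U -> epsilon
  4  $ U d e d    d e d $  match d
  5  $ U d e      e d $    match e
  6  $ U d        d $      match d
  7  $ U          $        expand U -> epsilon
Accept reached after 7 steps.

7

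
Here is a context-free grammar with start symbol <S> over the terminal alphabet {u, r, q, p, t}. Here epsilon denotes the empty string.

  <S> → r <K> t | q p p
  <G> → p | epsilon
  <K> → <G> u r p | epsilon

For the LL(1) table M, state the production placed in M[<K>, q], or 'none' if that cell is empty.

none

FIRST(<S>) = {q, r}
FIRST(<G>) = {epsilon, p}
FIRST(<K>) = {epsilon, p, u}  (via <G> u r p)
FOLLOW(<S>) includes $ since <S> is the start symbol.
FOLLOW(<K>): in <S>→r <K> t, <K> is followed by t with FIRST {t}. Thus FOLLOW(<K>) = {t}.
For <K> → <G> u r p: FIRST(<G> u r p) = {p, u}, so it goes in M[<K>, t] for t ∈ {p, u}.
For <K> → epsilon: FIRST(epsilon) = {epsilon}, so it goes in M[<K>, t] for t ∈ {}; since epsilon ∈ FIRST, also for every t ∈ FOLLOW(<K>) = {t}.
None of these place a production in M[<K>, q].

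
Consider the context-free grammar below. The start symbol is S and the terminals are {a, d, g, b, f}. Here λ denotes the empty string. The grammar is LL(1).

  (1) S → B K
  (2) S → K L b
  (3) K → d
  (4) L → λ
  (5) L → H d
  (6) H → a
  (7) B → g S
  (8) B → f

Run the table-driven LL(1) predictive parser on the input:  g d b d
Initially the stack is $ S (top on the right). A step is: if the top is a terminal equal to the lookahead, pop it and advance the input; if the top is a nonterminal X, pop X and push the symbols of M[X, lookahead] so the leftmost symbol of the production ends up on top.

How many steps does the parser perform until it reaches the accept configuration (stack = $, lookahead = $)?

      Stack      Input      Action
   1  $ S        g d b d $  expand S → B K
   2  $ K B      g d b d $  expand B → g S
   3  $ K S g    g d b d $  match g
   4  $ K S      d b d $    expand S → K L b
   5  $ K b L K  d b d $    expand K → d
   6  $ K b L d  d b d $    match d
   7  $ K b L    b d $      expand L → λ
   8  $ K b      b d $      match b
   9  $ K        d $        expand K → d
  10  $ d        d $        match d
Accept reached after 10 steps.

10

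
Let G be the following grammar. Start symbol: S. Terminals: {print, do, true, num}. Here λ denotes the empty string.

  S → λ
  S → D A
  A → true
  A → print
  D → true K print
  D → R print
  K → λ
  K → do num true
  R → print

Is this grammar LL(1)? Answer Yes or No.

Yes

FIRST(S) = {λ, print, true}
FIRST(A) = {print, true}
FIRST(D) = {print, true}
FIRST(K) = {λ, do}
FIRST(R) = {print}
FOLLOW(S) = {$}
FOLLOW(A) = {$}
FOLLOW(D) = {print, true}
FOLLOW(K) = {print}
FOLLOW(R) = {print}
Each cell of M receives at most one production.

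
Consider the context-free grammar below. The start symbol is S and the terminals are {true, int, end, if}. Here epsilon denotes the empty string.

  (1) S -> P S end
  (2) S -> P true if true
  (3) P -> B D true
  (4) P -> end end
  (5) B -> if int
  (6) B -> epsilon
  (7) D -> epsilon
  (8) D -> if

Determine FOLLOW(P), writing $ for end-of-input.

{end, if, true}

FIRST(B): from B->if int we get {if}; from B->epsilon we get {epsilon}. So FIRST(B) = {epsilon, if}.
FIRST(D): from D->epsilon we get {epsilon}; from D->if we get {if}. So FIRST(D) = {epsilon, if}.
FIRST(P): from P->B D true we get {if, true}; from P->end end we get {end}. So FIRST(P) = {end, if, true}.
FIRST(S): from S->P S end we get {end, if, true}; from S->P true if true we get {end, if, true}. So FIRST(S) = {end, if, true}.
FOLLOW(S) includes $ since S is the start symbol.
FOLLOW(S): in S->P S end, S is followed by end with FIRST {end}. Thus FOLLOW(S) = {$, end}.
FOLLOW(P): in S->P S end, P is followed by S end with FIRST {end, if, true}; in S->P true if true, P is followed by true if true with FIRST {true}. Thus FOLLOW(P) = {end, if, true}.
FOLLOW(B): in P->B D true, B is followed by D true with FIRST {if, true}. Thus FOLLOW(B) = {if, true}.
FOLLOW(D): in P->B D true, D is followed by true with FIRST {true}. Thus FOLLOW(D) = {true}.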